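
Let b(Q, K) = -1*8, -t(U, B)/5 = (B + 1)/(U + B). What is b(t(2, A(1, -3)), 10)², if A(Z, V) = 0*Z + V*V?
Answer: 64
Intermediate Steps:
A(Z, V) = V² (A(Z, V) = 0 + V² = V²)
t(U, B) = -5*(1 + B)/(B + U) (t(U, B) = -5*(B + 1)/(U + B) = -5*(1 + B)/(B + U))
b(Q, K) = -8
b(t(2, A(1, -3)), 10)² = (-8)² = 64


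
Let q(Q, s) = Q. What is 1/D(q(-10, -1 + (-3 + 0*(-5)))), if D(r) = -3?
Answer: -⅓ ≈ -0.33333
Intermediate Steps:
1/D(q(-10, -1 + (-3 + 0*(-5)))) = 1/(-3) = -⅓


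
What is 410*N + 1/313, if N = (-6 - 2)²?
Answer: 8213121/313 ≈ 26240.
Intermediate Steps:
N = 64 (N = (-8)² = 64)
410*N + 1/313 = 410*64 + 1/313 = 26240 + 1/313 = 8213121/313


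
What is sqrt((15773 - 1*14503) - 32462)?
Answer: 2*I*sqrt(7798) ≈ 176.61*I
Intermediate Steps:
sqrt((15773 - 1*14503) - 32462) = sqrt((15773 - 14503) - 32462) = sqrt(1270 - 32462) = sqrt(-31192) = 2*I*sqrt(7798)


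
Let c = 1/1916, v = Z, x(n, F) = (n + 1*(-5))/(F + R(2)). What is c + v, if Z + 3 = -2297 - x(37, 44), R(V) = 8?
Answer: -57303715/24908 ≈ -2300.6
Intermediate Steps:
x(n, F) = (-5 + n)/(8 + F) (x(n, F) = (n + 1*(-5))/(F + 8) = (n - 5)/(8 + F) = (-5 + n)/(8 + F))
Z = -29908/13 (Z = -3 + (-2297 - (-5 + 37)/(8 + 44)) = -3 + (-2297 - 32/52) = -3 + (-2297 - 1*8/13) = -3 + (-2297 - 8/13) = -3 - 29869/13 = -29908/13 ≈ -2300.6)
v = -29908/13 ≈ -2300.6
c = 1/1916 ≈ 0.00052192
c + v = 1/1916 - 29908/13 = -57303715/24908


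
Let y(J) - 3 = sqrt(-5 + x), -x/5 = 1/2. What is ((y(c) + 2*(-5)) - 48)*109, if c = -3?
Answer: -5995 + 109*I*sqrt(30)/2 ≈ -5995.0 + 298.51*I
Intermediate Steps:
x = -5/2 ≈ -2.5000
y(J) = 3 + I*sqrt(30)/2 (y(J) = 3 + sqrt(-5 - 5/2) = 3 + sqrt(-15/2) = 3 + I*sqrt(30)/2)
((y(c) + 2*(-5)) - 48)*109 = (((3 + I*sqrt(30)/2) + 2*(-5)) - 48)*109 = (((3 + I*sqrt(30)/2) - 10) - 48)*109 = ((-7 + I*sqrt(30)/2) - 48)*109 = (-55 + I*sqrt(30)/2)*109 = -5995 + 109*I*sqrt(30)/2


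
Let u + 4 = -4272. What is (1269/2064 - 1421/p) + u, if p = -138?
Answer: -202472261/47472 ≈ -4265.1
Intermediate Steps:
u = -4276 (u = -4 - 4272 = -4276)
(1269/2064 - 1421/p) + u = (1269/2064 - 1421/(-138)) - 4276 = (1269*(1/2064) - 1421*(-1/138)) - 4276 = (423/688 + 1421/138) - 4276 = 518011/47472 - 4276 = -202472261/47472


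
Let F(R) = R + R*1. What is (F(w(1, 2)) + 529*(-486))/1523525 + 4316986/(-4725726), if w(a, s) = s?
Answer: -779197299299/719976170415 ≈ -1.0823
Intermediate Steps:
F(R) = 2*R (F(R) = R + R = 2*R)
(F(w(1, 2)) + 529*(-486))/1523525 + 4316986/(-4725726) = (2*2 + 529*(-486))/1523525 + 4316986/(-4725726) = (4 - 257094)*(1/1523525) + 4316986*(-1/4725726) = -257090*1/1523525 - 2158493/2362863 = -51418/304705 - 2158493/2362863 = -779197299299/719976170415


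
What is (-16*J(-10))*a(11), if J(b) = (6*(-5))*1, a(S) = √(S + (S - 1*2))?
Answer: 960*√5 ≈ 2146.6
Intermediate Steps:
a(S) = √(-2 + 2*S) (a(S) = √(S + (S - 2)) = √(S + (-2 + S)) = √(-2 + 2*S))
J(b) = -30 (J(b) = -30*1 = -30)
(-16*J(-10))*a(11) = (-16*(-30))*√(-2 + 2*11) = 480*√(-2 + 22) = 480*√20 = 480*(2*√5) = 960*√5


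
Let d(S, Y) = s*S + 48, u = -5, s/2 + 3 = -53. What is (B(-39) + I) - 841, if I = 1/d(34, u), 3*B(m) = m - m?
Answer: -3162161/3760 ≈ -841.00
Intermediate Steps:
s = -112 (s = -6 + 2*(-53) = -6 - 106 = -112)
B(m) = 0 (B(m) = (m - m)/3 = (1/3)*0 = 0)
d(S, Y) = 48 - 112*S (d(S, Y) = -112*S + 48 = 48 - 112*S)
I = -1/3760 (I = 1/(48 - 112*34) = 1/(48 - 3808) = 1/(-3760) = -1/3760 ≈ -0.00026596)
(B(-39) + I) - 841 = (0 - 1/3760) - 841 = -1/3760 - 841 = -3162161/3760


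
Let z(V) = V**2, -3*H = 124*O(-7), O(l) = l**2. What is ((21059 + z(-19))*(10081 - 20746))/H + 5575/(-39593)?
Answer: 969083987000/8591681 ≈ 1.1279e+5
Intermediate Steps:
H = -6076/3 (H = -124*(-7)**2/3 = -124*49/3 = -1/3*6076 = -6076/3 ≈ -2025.3)
((21059 + z(-19))*(10081 - 20746))/H + 5575/(-39593) = ((21059 + (-19)**2)*(10081 - 20746))/(-6076/3) + 5575/(-39593) = ((21059 + 361)*(-10665))*(-3/6076) + 5575*(-1/39593) = (21420*(-10665))*(-3/6076) - 5575/39593 = -228444300*(-3/6076) - 5575/39593 = 24476175/217 - 5575/39593 = 969083987000/8591681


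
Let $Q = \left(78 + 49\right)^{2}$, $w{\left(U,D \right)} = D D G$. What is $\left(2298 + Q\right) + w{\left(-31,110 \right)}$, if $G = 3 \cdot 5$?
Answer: $199927$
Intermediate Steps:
$G = 15$
$w{\left(U,D \right)} = 15 D^{2}$ ($w{\left(U,D \right)} = D D 15 = D^{2} \cdot 15 = 15 D^{2}$)
$Q = 16129$ ($Q = 127^{2} = 16129$)
$\left(2298 + Q\right) + w{\left(-31,110 \right)} = \left(2298 + 16129\right) + 15 \cdot 110^{2} = 18427 + 15 \cdot 12100 = 18427 + 181500 = 199927$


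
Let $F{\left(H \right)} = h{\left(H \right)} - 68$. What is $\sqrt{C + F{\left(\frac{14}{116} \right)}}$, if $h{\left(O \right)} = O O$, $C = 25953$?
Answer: $\frac{\sqrt{87077189}}{58} \approx 160.89$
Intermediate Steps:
$h{\left(O \right)} = O^{2}$
$F{\left(H \right)} = -68 + H^{2}$ ($F{\left(H \right)} = H^{2} - 68 = -68 + H^{2}$)
$\sqrt{C + F{\left(\frac{14}{116} \right)}} = \sqrt{25953 - \left(68 - \left(\frac{14}{116}\right)^{2}\right)} = \sqrt{25953 - \left(68 - \left(14 \cdot \frac{1}{116}\right)^{2}\right)} = \sqrt{25953 - \left(68 - \left(\frac{7}{58}\right)^{2}\right)} = \sqrt{25953 + \left(-68 + \frac{49}{3364}\right)} = \sqrt{25953 - \frac{228703}{3364}} = \sqrt{\frac{87077189}{3364}} = \frac{\sqrt{87077189}}{58}$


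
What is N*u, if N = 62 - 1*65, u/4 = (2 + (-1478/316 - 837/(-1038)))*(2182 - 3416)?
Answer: -378625752/13667 ≈ -27704.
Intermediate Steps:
u = 126208584/13667 (u = 4*((2 + (-1478/316 - 837/(-1038)))*(2182 - 3416)) = 4*((2 + (-1478*1/316 - 837*(-1/1038)))*(-1234)) = 4*((2 + (-739/158 + 279/346))*(-1234)) = 4*((2 - 52903/13667)*(-1234)) = 4*(-25569/13667*(-1234)) = 4*(31552146/13667) = 126208584/13667 ≈ 9234.5)
N = -3 (N = 62 - 65 = -3)
N*u = -3*126208584/13667 = -378625752/13667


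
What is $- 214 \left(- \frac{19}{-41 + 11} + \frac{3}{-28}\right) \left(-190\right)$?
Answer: $\frac{449293}{21} \approx 21395.0$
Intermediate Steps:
$- 214 \left(- \frac{19}{-41 + 11} + \frac{3}{-28}\right) \left(-190\right) = - 214 \left(- \frac{19}{-30} + 3 \left(- \frac{1}{28}\right)\right) \left(-190\right) = - 214 \left(\left(-19\right) \left(- \frac{1}{30}\right) - \frac{3}{28}\right) \left(-190\right) = - 214 \left(\frac{19}{30} - \frac{3}{28}\right) \left(-190\right) = \left(-214\right) \frac{221}{420} \left(-190\right) = \left(- \frac{23647}{210}\right) \left(-190\right) = \frac{449293}{21}$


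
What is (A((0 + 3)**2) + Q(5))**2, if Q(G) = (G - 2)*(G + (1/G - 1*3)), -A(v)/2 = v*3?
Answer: 56169/25 ≈ 2246.8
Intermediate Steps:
A(v) = -6*v (A(v) = -2*v*3 = -6*v)
Q(G) = (-2 + G)*(-3 + G + 1/G) (Q(G) = (-2 + G)*(G + (1/G - 3)) = (-2 + G)*(G + (-3 + 1/G)) = (-2 + G)*(-3 + G + 1/G))
(A((0 + 3)**2) + Q(5))**2 = (-6*(0 + 3)**2 + (7 + 5**2 - 5*5 - 2/5))**2 = (-6*3**2 + (7 + 25 - 25 - 2*1/5))**2 = (-6*9 + (7 + 25 - 25 - 2/5))**2 = (-54 + 33/5)**2 = (-237/5)**2 = 56169/25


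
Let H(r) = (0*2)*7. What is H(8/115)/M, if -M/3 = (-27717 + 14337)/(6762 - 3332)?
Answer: 0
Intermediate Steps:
H(r) = 0 (H(r) = 0*7 = 0)
M = 4014/343 (M = -3*(-27717 + 14337)/(6762 - 3332) = -(-40140)/3430 = -3*(-1338/343) = 4014/343 ≈ 11.703)
H(8/115)/M = 0/(4014/343) = 0*(343/4014) = 0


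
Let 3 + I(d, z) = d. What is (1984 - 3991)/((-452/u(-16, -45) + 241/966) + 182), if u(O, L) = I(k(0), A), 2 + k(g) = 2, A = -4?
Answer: -71806/11911 ≈ -6.0285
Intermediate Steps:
k(g) = 0 (k(g) = -2 + 2 = 0)
I(d, z) = -3 + d
u(O, L) = -3 (u(O, L) = -3 + 0 = -3)
(1984 - 3991)/((-452/u(-16, -45) + 241/966) + 182) = (1984 - 3991)/((-452/(-3) + 241/966) + 182) = -2007/((-452*(-⅓) + 241*(1/966)) + 182) = -2007/((452/3 + 241/966) + 182) = -2007/(48595/322 + 182) = -2007/107199/322 = -2007*322/107199 = -71806/11911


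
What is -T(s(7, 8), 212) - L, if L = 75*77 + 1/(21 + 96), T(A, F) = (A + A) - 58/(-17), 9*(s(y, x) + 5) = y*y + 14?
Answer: -11501234/1989 ≈ -5782.4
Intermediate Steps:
s(y, x) = -31/9 + y²/9 (s(y, x) = -5 + (y*y + 14)/9 = -5 + (y² + 14)/9 = -5 + (14 + y²)/9 = -5 + (14/9 + y²/9) = -31/9 + y²/9)
T(A, F) = 58/17 + 2*A (T(A, F) = 2*A - 58*(-1/17) = 2*A + 58/17 = 58/17 + 2*A)
L = 675676/117 (L = 5775 + 1/117 = 675676/117 ≈ 5775.0)
-T(s(7, 8), 212) - L = -(58/17 + 2*(-31/9 + (⅑)*7²)) - 1*675676/117 = -(58/17 + 2*(-31/9 + (⅑)*49)) - 675676/117 = -(58/17 + 2*(-31/9 + 49/9)) - 675676/117 = -(58/17 + 2*2) - 675676/117 = -(58/17 + 4) - 675676/117 = -1*126/17 - 675676/117 = -126/17 - 675676/117 = -11501234/1989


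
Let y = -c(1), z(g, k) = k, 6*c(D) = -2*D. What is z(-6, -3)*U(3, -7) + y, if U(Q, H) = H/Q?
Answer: 22/3 ≈ 7.3333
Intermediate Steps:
c(D) = -D/3 (c(D) = (-2*D)/6 = -D/3)
y = ⅓ (y = -(-1)/3 = -1*(-⅓) = ⅓ ≈ 0.33333)
z(-6, -3)*U(3, -7) + y = -(-21)/3 + ⅓ = -3*(-7/3) + ⅓ = 7 + ⅓ = 22/3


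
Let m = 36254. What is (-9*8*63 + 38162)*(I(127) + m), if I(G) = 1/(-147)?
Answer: 179204285962/147 ≈ 1.2191e+9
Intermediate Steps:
I(G) = -1/147
(-9*8*63 + 38162)*(I(127) + m) = (-9*8*63 + 38162)*(-1/147 + 36254) = (-72*63 + 38162)*(5329337/147) = (-4536 + 38162)*(5329337/147) = 33626*(5329337/147) = 179204285962/147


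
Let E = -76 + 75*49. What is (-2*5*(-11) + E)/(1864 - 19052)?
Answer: -3709/17188 ≈ -0.21579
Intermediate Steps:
E = 3599 (E = -76 + 3675 = 3599)
(-2*5*(-11) + E)/(1864 - 19052) = (-2*5*(-11) + 3599)/(1864 - 19052) = (-10*(-11) + 3599)/(-17188) = (110 + 3599)*(-1/17188) = 3709*(-1/17188) = -3709/17188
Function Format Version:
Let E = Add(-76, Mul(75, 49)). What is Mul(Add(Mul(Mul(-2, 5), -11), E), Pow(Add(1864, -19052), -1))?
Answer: Rational(-3709, 17188) ≈ -0.21579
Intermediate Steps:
E = 3599 (E = Add(-76, 3675) = 3599)
Mul(Add(Mul(Mul(-2, 5), -11), E), Pow(Add(1864, -19052), -1)) = Mul(Add(Mul(Mul(-2, 5), -11), 3599), Pow(Add(1864, -19052), -1)) = Mul(Add(Mul(-10, -11), 3599), Pow(-17188, -1)) = Mul(Add(110, 3599), Rational(-1, 17188)) = Mul(3709, Rational(-1, 17188)) = Rational(-3709, 17188)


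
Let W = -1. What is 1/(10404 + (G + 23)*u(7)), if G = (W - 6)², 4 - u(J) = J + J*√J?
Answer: 283/2833812 + 7*√7/1416906 ≈ 0.00011294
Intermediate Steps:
u(J) = 4 - J - J^(3/2) (u(J) = 4 - (J + J*√J) = 4 - (J + J^(3/2)) = 4 + (-J - J^(3/2)) = 4 - J - J^(3/2))
G = 49 (G = (-1 - 6)² = (-7)² = 49)
1/(10404 + (G + 23)*u(7)) = 1/(10404 + (49 + 23)*(4 - 1*7 - 7^(3/2))) = 1/(10404 + 72*(4 - 7 - 7*√7)) = 1/(10404 + 72*(-3 - 7*√7)) = 1/(10404 + (-216 - 504*√7)) = 1/(10188 - 504*√7)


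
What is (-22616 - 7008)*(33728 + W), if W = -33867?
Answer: 4117736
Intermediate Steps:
(-22616 - 7008)*(33728 + W) = (-22616 - 7008)*(33728 - 33867) = -29624*(-139) = 4117736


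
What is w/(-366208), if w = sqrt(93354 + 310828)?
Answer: -sqrt(404182)/366208 ≈ -0.0017360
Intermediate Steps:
w = sqrt(404182) ≈ 635.75
w/(-366208) = sqrt(404182)/(-366208) = sqrt(404182)*(-1/366208) = -sqrt(404182)/366208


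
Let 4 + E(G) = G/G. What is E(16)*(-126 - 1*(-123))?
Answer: 9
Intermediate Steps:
E(G) = -3 (E(G) = -4 + G/G = -4 + 1 = -3)
E(16)*(-126 - 1*(-123)) = -3*(-126 - 1*(-123)) = -3*(-126 + 123) = -3*(-3) = 9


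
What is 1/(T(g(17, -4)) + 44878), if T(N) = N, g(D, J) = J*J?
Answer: 1/44894 ≈ 2.2275e-5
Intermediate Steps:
g(D, J) = J²
1/(T(g(17, -4)) + 44878) = 1/((-4)² + 44878) = 1/(16 + 44878) = 1/44894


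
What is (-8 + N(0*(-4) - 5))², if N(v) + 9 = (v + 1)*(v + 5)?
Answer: 289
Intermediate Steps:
N(v) = -9 + (1 + v)*(5 + v) (N(v) = -9 + (v + 1)*(v + 5) = -9 + (1 + v)*(5 + v))
(-8 + N(0*(-4) - 5))² = (-8 + (-4 + (0*(-4) - 5)² + 6*(0*(-4) - 5)))² = (-8 + (-4 + (0 - 5)² + 6*(0 - 5)))² = (-8 + (-4 + (-5)² + 6*(-5)))² = (-8 + (-4 + 25 - 30))² = (-8 - 9)² = (-17)² = 289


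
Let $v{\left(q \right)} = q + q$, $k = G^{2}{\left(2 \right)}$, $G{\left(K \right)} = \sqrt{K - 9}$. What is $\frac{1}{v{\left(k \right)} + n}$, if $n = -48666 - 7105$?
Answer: $- \frac{1}{55785} \approx -1.7926 \cdot 10^{-5}$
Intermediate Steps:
$G{\left(K \right)} = \sqrt{-9 + K}$ ($G{\left(K \right)} = \sqrt{K - 9} = \sqrt{-9 + K}$)
$n = -55771$ ($n = -48666 - 7105 = -55771$)
$k = -7$ ($k = \left(\sqrt{-9 + 2}\right)^{2} = \left(\sqrt{-7}\right)^{2} = \left(i \sqrt{7}\right)^{2} = -7$)
$v{\left(q \right)} = 2 q$
$\frac{1}{v{\left(k \right)} + n} = \frac{1}{2 \left(-7\right) - 55771} = \frac{1}{-14 - 55771} = \frac{1}{-55785} = - \frac{1}{55785}$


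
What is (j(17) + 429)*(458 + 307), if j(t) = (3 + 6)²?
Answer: 390150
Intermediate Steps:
j(t) = 81 (j(t) = 9² = 81)
(j(17) + 429)*(458 + 307) = (81 + 429)*(458 + 307) = 510*765 = 390150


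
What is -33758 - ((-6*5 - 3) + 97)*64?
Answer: -37854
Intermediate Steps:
-33758 - ((-6*5 - 3) + 97)*64 = -33758 - ((-30 - 3) + 97)*64 = -33758 - (-33 + 97)*64 = -33758 - 64*64 = -33758 - 1*4096 = -33758 - 4096 = -37854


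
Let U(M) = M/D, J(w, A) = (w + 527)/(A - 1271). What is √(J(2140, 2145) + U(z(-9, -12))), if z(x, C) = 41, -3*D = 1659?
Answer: √695508574474/483322 ≈ 1.7255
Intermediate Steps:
D = -553 (D = -⅓*1659 = -553)
J(w, A) = (527 + w)/(-1271 + A)
U(M) = -M/553 (U(M) = M/(-553) = M*(-1/553) = -M/553)
√(J(2140, 2145) + U(z(-9, -12))) = √((527 + 2140)/(-1271 + 2145) - 1/553*41) = √(2667/874 - 41/553) = √(1439017/483322) = √695508574474/483322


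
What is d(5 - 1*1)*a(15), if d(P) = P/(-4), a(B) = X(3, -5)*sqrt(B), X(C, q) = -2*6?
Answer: 12*sqrt(15) ≈ 46.476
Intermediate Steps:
X(C, q) = -12
a(B) = -12*sqrt(B)
d(P) = -P/4 (d(P) = P*(-1/4) = -P/4)
d(5 - 1*1)*a(15) = (-(5 - 1*1)/4)*(-12*sqrt(15)) = (-(5 - 1)/4)*(-12*sqrt(15)) = (-1/4*4)*(-12*sqrt(15)) = -(-12)*sqrt(15) = 12*sqrt(15)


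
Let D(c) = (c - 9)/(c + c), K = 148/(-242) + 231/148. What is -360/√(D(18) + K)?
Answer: -3960*√198653/5369 ≈ -328.74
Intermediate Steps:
K = 16999/17908 (K = 148*(-1/242) + 231*(1/148) = -74/121 + 231/148 = 16999/17908 ≈ 0.94924)
D(c) = (-9 + c)/(2*c) (D(c) = (-9 + c)/((2*c)) = (-9 + c)*(1/(2*c)) = (-9 + c)/(2*c))
-360/√(D(18) + K) = -360/√((½)*(-9 + 18)/18 + 16999/17908) = -360/√((½)*(1/18)*9 + 16999/17908) = -360/√(¼ + 16999/17908) = -360*11*√198653/5369 = -3960*√198653/5369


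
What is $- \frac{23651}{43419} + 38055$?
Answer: $\frac{4680698}{123} \approx 38054.0$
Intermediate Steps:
$- \frac{23651}{43419} + 38055 = \left(-23651\right) \frac{1}{43419} + 38055 = - \frac{67}{123} + 38055 = \frac{4680698}{123}$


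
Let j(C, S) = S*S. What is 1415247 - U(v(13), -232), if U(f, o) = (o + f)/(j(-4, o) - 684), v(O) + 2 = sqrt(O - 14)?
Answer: 37603112907/26570 - I/53140 ≈ 1.4152e+6 - 1.8818e-5*I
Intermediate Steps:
j(C, S) = S**2
v(O) = -2 + sqrt(-14 + O) (v(O) = -2 + sqrt(O - 14) = -2 + sqrt(-14 + O))
U(f, o) = (f + o)/(-684 + o**2) (U(f, o) = (o + f)/(o**2 - 684) = (f + o)/(-684 + o**2))
1415247 - U(v(13), -232) = 1415247 - ((-2 + sqrt(-14 + 13)) - 232)/(-684 + (-232)**2) = 1415247 - ((-2 + sqrt(-1)) - 232)/(-684 + 53824) = 1415247 - ((-2 + I) - 232)/53140 = 1415247 - (-234 + I)/53140 = 1415247 - (-117/26570 + I/53140) = 1415247 + (117/26570 - I/53140) = 37603112907/26570 - I/53140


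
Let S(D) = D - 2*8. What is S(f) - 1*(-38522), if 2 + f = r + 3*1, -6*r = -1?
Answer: 231043/6 ≈ 38507.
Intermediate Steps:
r = ⅙ (r = -⅙*(-1) = ⅙ ≈ 0.16667)
f = 7/6 (f = -2 + (⅙ + 3*1) = -2 + (⅙ + 3) = -2 + 19/6 = 7/6 ≈ 1.1667)
S(D) = -16 + D (S(D) = D - 16 = -16 + D)
S(f) - 1*(-38522) = (-16 + 7/6) - 1*(-38522) = -89/6 + 38522 = 231043/6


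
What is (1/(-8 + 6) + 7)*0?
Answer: 0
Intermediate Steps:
(1/(-8 + 6) + 7)*0 = (1/(-2) + 7)*0 = (-1/2 + 7)*0 = (13/2)*0 = 0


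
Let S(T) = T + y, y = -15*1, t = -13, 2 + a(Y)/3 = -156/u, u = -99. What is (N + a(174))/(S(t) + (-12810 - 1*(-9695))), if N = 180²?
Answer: -356386/34573 ≈ -10.308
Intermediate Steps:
a(Y) = -14/11 (a(Y) = -6 + 3*(-156/(-99)) = -6 + 3*(-156*(-1/99)) = -6 + 3*(52/33) = -6 + 52/11 = -14/11)
N = 32400
y = -15
S(T) = -15 + T (S(T) = T - 15 = -15 + T)
(N + a(174))/(S(t) + (-12810 - 1*(-9695))) = (32400 - 14/11)/((-15 - 13) + (-12810 - 1*(-9695))) = 356386/(11*(-28 + (-12810 + 9695))) = 356386/(11*(-28 - 3115)) = (356386/11)/(-3143) = (356386/11)*(-1/3143) = -356386/34573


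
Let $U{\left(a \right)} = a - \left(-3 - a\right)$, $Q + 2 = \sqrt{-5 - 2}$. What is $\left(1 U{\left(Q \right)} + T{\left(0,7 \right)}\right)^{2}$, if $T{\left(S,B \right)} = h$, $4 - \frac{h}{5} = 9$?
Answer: $648 - 104 i \sqrt{7} \approx 648.0 - 275.16 i$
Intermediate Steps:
$h = -25$ ($h = 20 - 45 = -25$)
$T{\left(S,B \right)} = -25$
$Q = -2 + i \sqrt{7}$ ($Q = -2 + \sqrt{-5 - 2} = -2 + \sqrt{-7} = -2 + i \sqrt{7} \approx -2.0 + 2.6458 i$)
$U{\left(a \right)} = 3 + 2 a$ ($U{\left(a \right)} = a + \left(3 + a\right) = 3 + 2 a$)
$\left(1 U{\left(Q \right)} + T{\left(0,7 \right)}\right)^{2} = \left(1 \left(3 + 2 \left(-2 + i \sqrt{7}\right)\right) - 25\right)^{2} = \left(1 \left(3 - \left(4 - 2 i \sqrt{7}\right)\right) - 25\right)^{2} = \left(1 \left(-1 + 2 i \sqrt{7}\right) - 25\right)^{2} = \left(\left(-1 + 2 i \sqrt{7}\right) - 25\right)^{2} = \left(-26 + 2 i \sqrt{7}\right)^{2}$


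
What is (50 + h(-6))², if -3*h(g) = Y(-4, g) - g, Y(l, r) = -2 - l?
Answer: 20164/9 ≈ 2240.4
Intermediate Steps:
h(g) = -⅔ + g/3 (h(g) = -((-2 - 1*(-4)) - g)/3 = -((-2 + 4) - g)/3 = -(2 - g)/3 = -⅔ + g/3)
(50 + h(-6))² = (50 + (-⅔ + (⅓)*(-6)))² = (50 + (-⅔ - 2))² = (50 - 8/3)² = (142/3)² = 20164/9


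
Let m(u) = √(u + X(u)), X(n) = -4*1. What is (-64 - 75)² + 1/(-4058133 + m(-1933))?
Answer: 318186795847523813/16468443447626 - I*√1937/16468443447626 ≈ 19321.0 - 2.6725e-12*I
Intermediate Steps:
X(n) = -4
m(u) = √(-4 + u) (m(u) = √(u - 4) = √(-4 + u))
(-64 - 75)² + 1/(-4058133 + m(-1933)) = (-64 - 75)² + 1/(-4058133 + √(-4 - 1933)) = (-139)² + 1/(-4058133 + √(-1937)) = 19321 + 1/(-4058133 + I*√1937)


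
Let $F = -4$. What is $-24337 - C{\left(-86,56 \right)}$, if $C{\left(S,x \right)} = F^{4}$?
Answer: $-24593$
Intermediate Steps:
$C{\left(S,x \right)} = 256$ ($C{\left(S,x \right)} = \left(-4\right)^{4} = 256$)
$-24337 - C{\left(-86,56 \right)} = -24337 - 256 = -24593$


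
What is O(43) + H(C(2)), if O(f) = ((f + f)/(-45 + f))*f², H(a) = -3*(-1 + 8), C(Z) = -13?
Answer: -79528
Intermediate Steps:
H(a) = -21 (H(a) = -3*7 = -21)
O(f) = 2*f³/(-45 + f) (O(f) = ((2*f)/(-45 + f))*f² = (2*f/(-45 + f))*f² = 2*f³/(-45 + f))
O(43) + H(C(2)) = 2*43³/(-45 + 43) - 21 = 2*79507/(-2) - 21 = 2*79507*(-½) - 21 = -79507 - 21 = -79528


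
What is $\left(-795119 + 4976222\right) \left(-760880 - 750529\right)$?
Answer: $-6319356704127$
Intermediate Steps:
$\left(-795119 + 4976222\right) \left(-760880 - 750529\right) = 4181103 \left(-1511409\right) = -6319356704127$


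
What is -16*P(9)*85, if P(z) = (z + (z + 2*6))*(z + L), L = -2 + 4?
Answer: -448800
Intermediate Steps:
L = 2
P(z) = (2 + z)*(12 + 2*z) (P(z) = (z + (z + 2*6))*(z + 2) = (z + (z + 12))*(2 + z) = (z + (12 + z))*(2 + z) = (12 + 2*z)*(2 + z) = (2 + z)*(12 + 2*z))
-16*P(9)*85 = -16*(24 + 2*9² + 16*9)*85 = -16*(24 + 2*81 + 144)*85 = -16*(24 + 162 + 144)*85 = -16*330*85 = -5280*85 = -448800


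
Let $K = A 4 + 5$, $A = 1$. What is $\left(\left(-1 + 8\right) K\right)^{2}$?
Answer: $3969$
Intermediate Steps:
$K = 9$ ($K = 1 \cdot 4 + 5 = 4 + 5 = 9$)
$\left(\left(-1 + 8\right) K\right)^{2} = \left(\left(-1 + 8\right) 9\right)^{2} = \left(7 \cdot 9\right)^{2} = 63^{2} = 3969$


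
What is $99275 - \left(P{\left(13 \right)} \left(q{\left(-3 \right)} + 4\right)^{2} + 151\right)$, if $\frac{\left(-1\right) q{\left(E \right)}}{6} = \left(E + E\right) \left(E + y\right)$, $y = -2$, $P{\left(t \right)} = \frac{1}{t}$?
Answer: $\frac{1257636}{13} \approx 96741.0$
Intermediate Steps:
$q{\left(E \right)} = - 12 E \left(-2 + E\right)$ ($q{\left(E \right)} = - 6 \left(E + E\right) \left(E - 2\right) = - 6 \cdot 2 E \left(-2 + E\right) = - 12 E \left(-2 + E\right)$)
$99275 - \left(P{\left(13 \right)} \left(q{\left(-3 \right)} + 4\right)^{2} + 151\right) = 99275 - \left(\frac{\left(12 \left(-3\right) \left(2 - -3\right) + 4\right)^{2}}{13} + 151\right) = 99275 - \left(\frac{\left(12 \left(-3\right) \left(2 + 3\right) + 4\right)^{2}}{13} + 151\right) = 99275 - \left(\frac{\left(12 \left(-3\right) 5 + 4\right)^{2}}{13} + 151\right) = 99275 - \left(\frac{\left(-180 + 4\right)^{2}}{13} + 151\right) = 99275 - \left(\frac{\left(-176\right)^{2}}{13} + 151\right) = 99275 - \left(\frac{1}{13} \cdot 30976 + 151\right) = 99275 - \left(\frac{30976}{13} + 151\right) = 99275 - \frac{32939}{13} = \frac{1257636}{13}$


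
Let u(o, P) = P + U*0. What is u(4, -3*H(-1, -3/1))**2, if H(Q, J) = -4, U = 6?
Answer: 144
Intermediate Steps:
u(o, P) = P (u(o, P) = P + 6*0 = P + 0 = P)
u(4, -3*H(-1, -3/1))**2 = (-3*(-4))**2 = 12**2 = 144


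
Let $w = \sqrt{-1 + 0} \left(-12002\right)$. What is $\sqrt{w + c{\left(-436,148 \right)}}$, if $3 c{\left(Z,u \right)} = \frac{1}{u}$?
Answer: $\frac{\sqrt{111 - 591506568 i}}{222} \approx 77.466 - 77.466 i$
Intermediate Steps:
$c{\left(Z,u \right)} = \frac{1}{3 u}$
$w = - 12002 i$ ($w = \sqrt{-1} \left(-12002\right) = i \left(-12002\right) = - 12002 i \approx - 12002.0 i$)
$\sqrt{w + c{\left(-436,148 \right)}} = \sqrt{- 12002 i + \frac{1}{3 \cdot 148}} = \sqrt{- 12002 i + \frac{1}{3} \cdot \frac{1}{148}} = \sqrt{- 12002 i + \frac{1}{444}} = \sqrt{\frac{1}{444} - 12002 i}$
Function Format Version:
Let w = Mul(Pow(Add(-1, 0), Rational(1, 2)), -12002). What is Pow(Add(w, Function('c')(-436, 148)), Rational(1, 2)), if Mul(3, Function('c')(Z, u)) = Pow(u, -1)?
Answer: Mul(Rational(1, 222), Pow(Add(111, Mul(-591506568, I)), Rational(1, 2))) ≈ Add(77.466, Mul(-77.466, I))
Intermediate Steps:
Function('c')(Z, u) = Mul(Rational(1, 3), Pow(u, -1))
w = Mul(-12002, I) (w = Mul(Pow(-1, Rational(1, 2)), -12002) = Mul(I, -12002) = Mul(-12002, I) ≈ Mul(-12002., I))
Pow(Add(w, Function('c')(-436, 148)), Rational(1, 2)) = Pow(Add(Mul(-12002, I), Mul(Rational(1, 3), Pow(148, -1))), Rational(1, 2)) = Pow(Add(Mul(-12002, I), Mul(Rational(1, 3), Rational(1, 148))), Rational(1, 2)) = Pow(Add(Mul(-12002, I), Rational(1, 444)), Rational(1, 2)) = Pow(Add(Rational(1, 444), Mul(-12002, I)), Rational(1, 2))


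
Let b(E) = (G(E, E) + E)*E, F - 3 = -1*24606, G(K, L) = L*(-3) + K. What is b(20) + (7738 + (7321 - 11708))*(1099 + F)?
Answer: -78762304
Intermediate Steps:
G(K, L) = K - 3*L (G(K, L) = -3*L + K = K - 3*L)
F = -24603 (F = 3 - 1*24606 = 3 - 24606 = -24603)
b(E) = -E² (b(E) = ((E - 3*E) + E)*E = (-2*E + E)*E = (-E)*E = -E²)
b(20) + (7738 + (7321 - 11708))*(1099 + F) = -1*20² + (7738 + (7321 - 11708))*(1099 - 24603) = -1*400 + (7738 - 4387)*(-23504) = -400 + 3351*(-23504) = -400 - 78761904 = -78762304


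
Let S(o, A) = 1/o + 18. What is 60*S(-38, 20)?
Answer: 20490/19 ≈ 1078.4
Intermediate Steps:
S(o, A) = 18 + 1/o
60*S(-38, 20) = 60*(18 + 1/(-38)) = 60*(18 - 1/38) = 60*(683/38) = 20490/19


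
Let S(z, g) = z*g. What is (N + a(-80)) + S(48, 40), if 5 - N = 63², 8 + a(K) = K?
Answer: -2132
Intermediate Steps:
S(z, g) = g*z
a(K) = -8 + K
N = -3964 (N = 5 - 1*63² = 5 - 1*3969 = 5 - 3969 = -3964)
(N + a(-80)) + S(48, 40) = (-3964 + (-8 - 80)) + 40*48 = (-3964 - 88) + 1920 = -4052 + 1920 = -2132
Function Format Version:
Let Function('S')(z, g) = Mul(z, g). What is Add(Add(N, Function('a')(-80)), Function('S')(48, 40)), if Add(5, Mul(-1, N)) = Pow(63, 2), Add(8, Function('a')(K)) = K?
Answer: -2132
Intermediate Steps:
Function('S')(z, g) = Mul(g, z)
Function('a')(K) = Add(-8, K)
N = -3964 (N = Add(5, Mul(-1, Pow(63, 2))) = Add(5, Mul(-1, 3969)) = Add(5, -3969) = -3964)
Add(Add(N, Function('a')(-80)), Function('S')(48, 40)) = Add(Add(-3964, Add(-8, -80)), Mul(40, 48)) = Add(Add(-3964, -88), 1920) = Add(-4052, 1920) = -2132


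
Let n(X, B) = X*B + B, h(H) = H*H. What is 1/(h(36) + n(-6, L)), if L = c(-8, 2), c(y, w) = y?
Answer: 1/1336 ≈ 0.00074850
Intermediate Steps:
h(H) = H**2
L = -8
n(X, B) = B + B*X (n(X, B) = B*X + B = B + B*X)
1/(h(36) + n(-6, L)) = 1/(36**2 - 8*(1 - 6)) = 1/(1296 - 8*(-5)) = 1/(1296 + 40) = 1/1336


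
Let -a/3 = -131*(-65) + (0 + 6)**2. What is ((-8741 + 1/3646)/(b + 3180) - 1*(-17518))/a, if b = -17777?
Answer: -310783808867/455089880762 ≈ -0.68291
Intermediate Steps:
a = -25653 (a = -3*(-131*(-65) + (0 + 6)**2) = -3*(8515 + 6**2) = -3*(8515 + 36) = -3*8551 = -25653)
((-8741 + 1/3646)/(b + 3180) - 1*(-17518))/a = ((-8741 + 1/3646)/(-17777 + 3180) - 1*(-17518))/(-25653) = ((-8741 + 1/3646)/(-14597) + 17518)*(-1/25653) = (-31869685/3646*(-1/14597) + 17518)*(-1/25653) = (31869685/53220662 + 17518)*(-1/25653) = (932351426601/53220662)*(-1/25653) = -310783808867/455089880762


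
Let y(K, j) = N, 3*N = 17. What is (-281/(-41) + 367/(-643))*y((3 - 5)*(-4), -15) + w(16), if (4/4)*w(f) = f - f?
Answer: 938604/26363 ≈ 35.603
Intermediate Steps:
N = 17/3 (N = (1/3)*17 = 17/3 ≈ 5.6667)
w(f) = 0 (w(f) = f - f = 0)
y(K, j) = 17/3
(-281/(-41) + 367/(-643))*y((3 - 5)*(-4), -15) + w(16) = (-281/(-41) + 367/(-643))*(17/3) + 0 = (-281*(-1/41) + 367*(-1/643))*(17/3) + 0 = (281/41 - 367/643)*(17/3) + 0 = (165636/26363)*(17/3) + 0 = 938604/26363 + 0 = 938604/26363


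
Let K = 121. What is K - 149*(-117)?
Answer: 17554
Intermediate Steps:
K - 149*(-117) = 121 - 149*(-117) = 121 + 17433 = 17554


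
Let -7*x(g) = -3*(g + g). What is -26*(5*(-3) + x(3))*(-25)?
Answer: -56550/7 ≈ -8078.6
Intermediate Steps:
x(g) = 6*g/7 (x(g) = -(-3)*(g + g)/7 = -(-3)*2*g/7 = -(-6)*g/7 = 6*g/7)
-26*(5*(-3) + x(3))*(-25) = -26*(5*(-3) + (6/7)*3)*(-25) = -26*(-15 + 18/7)*(-25) = -26*(-87/7)*(-25) = (2262/7)*(-25) = -56550/7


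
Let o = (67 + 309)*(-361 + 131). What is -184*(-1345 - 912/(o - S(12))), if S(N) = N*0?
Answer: 58157344/235 ≈ 2.4748e+5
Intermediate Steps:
o = -86480 (o = 376*(-230) = -86480)
S(N) = 0
-184*(-1345 - 912/(o - S(12))) = -184*(-1345 - 912/(-86480 - 1*0)) = -184*(-1345 - 912/(-86480 + 0)) = -184*(-1345 - 912/(-86480)) = -184*(-1345 - 912*(-1/86480)) = -184*(-1345 + 57/5405) = -184*(-7269668/5405) = 58157344/235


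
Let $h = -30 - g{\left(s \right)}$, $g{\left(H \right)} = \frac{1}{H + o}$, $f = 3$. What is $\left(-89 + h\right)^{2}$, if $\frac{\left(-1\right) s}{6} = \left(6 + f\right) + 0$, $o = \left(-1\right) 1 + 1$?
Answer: $\frac{41280625}{2916} \approx 14157.0$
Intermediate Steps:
$o = 0$ ($o = -1 + 1 = 0$)
$s = -54$ ($s = - 6 \left(\left(6 + 3\right) + 0\right) = - 6 \left(9 + 0\right) = \left(-6\right) 9 = -54$)
$g{\left(H \right)} = \frac{1}{H}$ ($g{\left(H \right)} = \frac{1}{H + 0} = \frac{1}{H}$)
$h = - \frac{1619}{54}$ ($h = -30 - \frac{1}{-54} = -30 - - \frac{1}{54} = -30 + \frac{1}{54} = - \frac{1619}{54} \approx -29.981$)
$\left(-89 + h\right)^{2} = \left(-89 - \frac{1619}{54}\right)^{2} = \left(- \frac{6425}{54}\right)^{2} = \frac{41280625}{2916}$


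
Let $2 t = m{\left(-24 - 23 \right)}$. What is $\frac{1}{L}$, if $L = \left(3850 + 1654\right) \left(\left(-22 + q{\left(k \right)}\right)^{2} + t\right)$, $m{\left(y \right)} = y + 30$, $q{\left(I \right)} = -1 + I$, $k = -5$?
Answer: $\frac{1}{4268352} \approx 2.3428 \cdot 10^{-7}$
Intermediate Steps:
$m{\left(y \right)} = 30 + y$
$t = - \frac{17}{2}$ ($t = \frac{30 - 47}{2} = \frac{1}{2} \left(-17\right) = - \frac{17}{2} \approx -8.5$)
$L = 4268352$ ($L = \left(3850 + 1654\right) \left(\left(-22 - 6\right)^{2} - \frac{17}{2}\right) = 5504 \left(\left(-22 - 6\right)^{2} - \frac{17}{2}\right) = 5504 \left(\left(-28\right)^{2} - \frac{17}{2}\right) = 5504 \left(784 - \frac{17}{2}\right) = 5504 \cdot \frac{1551}{2} = 4268352$)
$\frac{1}{L} = \frac{1}{4268352}$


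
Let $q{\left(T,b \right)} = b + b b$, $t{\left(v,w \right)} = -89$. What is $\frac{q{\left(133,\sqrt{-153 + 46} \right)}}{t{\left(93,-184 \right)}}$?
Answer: $\frac{107}{89} - \frac{i \sqrt{107}}{89} \approx 1.2022 - 0.11623 i$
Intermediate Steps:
$q{\left(T,b \right)} = b + b^{2}$
$\frac{q{\left(133,\sqrt{-153 + 46} \right)}}{t{\left(93,-184 \right)}} = \frac{\sqrt{-153 + 46} \left(1 + \sqrt{-153 + 46}\right)}{-89} = \sqrt{-107} \left(1 + \sqrt{-107}\right) \left(- \frac{1}{89}\right) = i \sqrt{107} \left(1 + i \sqrt{107}\right) \left(- \frac{1}{89}\right) = - \frac{i \sqrt{107} \left(1 + i \sqrt{107}\right)}{89}$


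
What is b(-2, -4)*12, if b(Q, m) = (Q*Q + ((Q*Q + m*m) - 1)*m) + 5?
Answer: -804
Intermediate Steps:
b(Q, m) = 5 + Q² + m*(-1 + Q² + m²) (b(Q, m) = (Q² + ((Q² + m²) - 1)*m) + 5 = (Q² + (-1 + Q² + m²)*m) + 5 = (Q² + m*(-1 + Q² + m²)) + 5 = 5 + Q² + m*(-1 + Q² + m²))
b(-2, -4)*12 = (5 + (-2)² + (-4)³ - 1*(-4) - 4*(-2)²)*12 = (5 + 4 - 64 + 4 - 4*4)*12 = (5 + 4 - 64 + 4 - 16)*12 = -67*12 = -804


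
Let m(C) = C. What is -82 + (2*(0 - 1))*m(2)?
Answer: -86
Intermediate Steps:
-82 + (2*(0 - 1))*m(2) = -82 + (2*(0 - 1))*2 = -82 + (2*(-1))*2 = -82 - 2*2 = -82 - 4 = -86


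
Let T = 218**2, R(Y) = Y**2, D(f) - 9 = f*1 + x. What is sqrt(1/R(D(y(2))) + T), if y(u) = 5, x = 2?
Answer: sqrt(12166145)/16 ≈ 218.00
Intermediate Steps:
D(f) = 11 + f (D(f) = 9 + (f*1 + 2) = 9 + (f + 2) = 9 + (2 + f) = 11 + f)
T = 47524
sqrt(1/R(D(y(2))) + T) = sqrt(1/((11 + 5)**2) + 47524) = sqrt(1/(16**2) + 47524) = sqrt(1/256 + 47524) = sqrt(12166145/256) = sqrt(12166145)/16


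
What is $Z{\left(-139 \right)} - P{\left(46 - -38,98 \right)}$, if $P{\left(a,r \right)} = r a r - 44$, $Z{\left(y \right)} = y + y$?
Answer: $-806970$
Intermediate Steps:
$Z{\left(y \right)} = 2 y$
$P{\left(a,r \right)} = -44 + a r^{2}$ ($P{\left(a,r \right)} = a r r - 44 = a r^{2} - 44 = -44 + a r^{2}$)
$Z{\left(-139 \right)} - P{\left(46 - -38,98 \right)} = 2 \left(-139\right) - \left(-44 + \left(46 - -38\right) 98^{2}\right) = -278 - \left(-44 + \left(46 + 38\right) 9604\right) = -278 - \left(-44 + 84 \cdot 9604\right) = -278 - \left(-44 + 806736\right) = -278 - 806692 = -806970$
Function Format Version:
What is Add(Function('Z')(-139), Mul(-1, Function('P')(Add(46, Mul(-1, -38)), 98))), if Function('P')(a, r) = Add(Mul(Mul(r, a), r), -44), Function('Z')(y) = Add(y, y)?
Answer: -806970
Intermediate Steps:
Function('Z')(y) = Mul(2, y)
Function('P')(a, r) = Add(-44, Mul(a, Pow(r, 2))) (Function('P')(a, r) = Add(Mul(Mul(a, r), r), -44) = Add(Mul(a, Pow(r, 2)), -44) = Add(-44, Mul(a, Pow(r, 2))))
Add(Function('Z')(-139), Mul(-1, Function('P')(Add(46, Mul(-1, -38)), 98))) = Add(Mul(2, -139), Mul(-1, Add(-44, Mul(Add(46, Mul(-1, -38)), Pow(98, 2))))) = Add(-278, Mul(-1, Add(-44, Mul(Add(46, 38), 9604)))) = Add(-278, Mul(-1, Add(-44, Mul(84, 9604)))) = Add(-278, Mul(-1, Add(-44, 806736))) = Add(-278, Mul(-1, 806692)) = Add(-278, -806692) = -806970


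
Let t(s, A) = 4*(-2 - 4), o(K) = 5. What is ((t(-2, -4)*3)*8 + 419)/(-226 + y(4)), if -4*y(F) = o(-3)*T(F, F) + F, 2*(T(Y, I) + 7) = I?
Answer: 628/883 ≈ 0.71121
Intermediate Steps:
T(Y, I) = -7 + I/2
t(s, A) = -24 (t(s, A) = 4*(-6) = -24)
y(F) = 35/4 - 7*F/8 (y(F) = -(5*(-7 + F/2) + F)/4 = -((-35 + 5*F/2) + F)/4 = -(-35 + 7*F/2)/4 = 35/4 - 7*F/8)
((t(-2, -4)*3)*8 + 419)/(-226 + y(4)) = (-24*3*8 + 419)/(-226 + (35/4 - 7/8*4)) = (-72*8 + 419)/(-226 + (35/4 - 7/2)) = (-576 + 419)/(-226 + 21/4) = -157/(-883/4) = -157*(-4/883) = 628/883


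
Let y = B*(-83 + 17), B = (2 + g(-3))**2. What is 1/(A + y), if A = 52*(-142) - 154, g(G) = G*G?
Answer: -1/15524 ≈ -6.4416e-5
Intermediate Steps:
g(G) = G**2
B = 121 (B = (2 + (-3)**2)**2 = (2 + 9)**2 = 11**2 = 121)
y = -7986 (y = 121*(-83 + 17) = 121*(-66) = -7986)
A = -7538 (A = -7384 - 154 = -7538)
1/(A + y) = 1/(-7538 - 7986) = 1/(-15524) = -1/15524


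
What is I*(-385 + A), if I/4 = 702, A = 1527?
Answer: 3206736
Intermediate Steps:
I = 2808 (I = 4*702 = 2808)
I*(-385 + A) = 2808*(-385 + 1527) = 2808*1142 = 3206736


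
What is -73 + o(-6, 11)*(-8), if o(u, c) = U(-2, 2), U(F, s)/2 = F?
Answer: -41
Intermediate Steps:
U(F, s) = 2*F
o(u, c) = -4 (o(u, c) = 2*(-2) = -4)
-73 + o(-6, 11)*(-8) = -73 - 4*(-8) = -73 + 32 = -41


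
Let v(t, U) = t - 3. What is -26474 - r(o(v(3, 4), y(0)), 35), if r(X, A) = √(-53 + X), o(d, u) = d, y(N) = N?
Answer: -26474 - I*√53 ≈ -26474.0 - 7.2801*I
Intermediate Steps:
v(t, U) = -3 + t
-26474 - r(o(v(3, 4), y(0)), 35) = -26474 - √(-53 + (-3 + 3)) = -26474 - √(-53 + 0) = -26474 - √(-53) = -26474 - I*√53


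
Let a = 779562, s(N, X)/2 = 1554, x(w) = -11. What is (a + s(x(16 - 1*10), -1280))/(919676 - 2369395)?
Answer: -782670/1449719 ≈ -0.53988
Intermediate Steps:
s(N, X) = 3108 (s(N, X) = 2*1554 = 3108)
(a + s(x(16 - 1*10), -1280))/(919676 - 2369395) = (779562 + 3108)/(919676 - 2369395) = 782670/(-1449719) = 782670*(-1/1449719) = -782670/1449719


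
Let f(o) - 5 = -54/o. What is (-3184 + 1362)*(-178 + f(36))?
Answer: 317939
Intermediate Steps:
f(o) = 5 - 54/o
(-3184 + 1362)*(-178 + f(36)) = (-3184 + 1362)*(-178 + (5 - 54/36)) = -1822*(-178 + (5 - 54*1/36)) = -1822*(-178 + (5 - 3/2)) = -1822*(-178 + 7/2) = -1822*(-349/2) = 317939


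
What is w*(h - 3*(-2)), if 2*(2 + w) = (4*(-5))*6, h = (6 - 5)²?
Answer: -434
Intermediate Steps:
h = 1 (h = 1² = 1)
w = -62 (w = -2 + ((4*(-5))*6)/2 = -2 + (-20*6)/2 = -2 + (½)*(-120) = -2 - 60 = -62)
w*(h - 3*(-2)) = -62*(1 - 3*(-2)) = -62*(1 + 6) = -62*7 = -434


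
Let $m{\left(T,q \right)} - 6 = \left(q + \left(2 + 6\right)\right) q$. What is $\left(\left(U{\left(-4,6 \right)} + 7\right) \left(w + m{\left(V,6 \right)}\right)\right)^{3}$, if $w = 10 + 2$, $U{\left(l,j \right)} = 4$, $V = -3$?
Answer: $1412467848$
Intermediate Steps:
$w = 12$
$m{\left(T,q \right)} = 6 + q \left(8 + q\right)$ ($m{\left(T,q \right)} = 6 + \left(q + \left(2 + 6\right)\right) q = 6 + \left(q + 8\right) q = 6 + \left(8 + q\right) q = 6 + q \left(8 + q\right)$)
$\left(\left(U{\left(-4,6 \right)} + 7\right) \left(w + m{\left(V,6 \right)}\right)\right)^{3} = \left(\left(4 + 7\right) \left(12 + \left(6 + 6^{2} + 8 \cdot 6\right)\right)\right)^{3} = \left(11 \left(12 + \left(6 + 36 + 48\right)\right)\right)^{3} = \left(11 \left(12 + 90\right)\right)^{3} = \left(11 \cdot 102\right)^{3} = 1122^{3} = 1412467848$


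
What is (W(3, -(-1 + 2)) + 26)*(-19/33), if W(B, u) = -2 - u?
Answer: -475/33 ≈ -14.394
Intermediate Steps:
(W(3, -(-1 + 2)) + 26)*(-19/33) = ((-2 - (-1)*(-1 + 2)) + 26)*(-19/33) = ((-2 - (-1)) + 26)*(-19*1/33) = ((-2 - 1*(-1)) + 26)*(-19/33) = ((-2 + 1) + 26)*(-19/33) = (-1 + 26)*(-19/33) = 25*(-19/33) = -475/33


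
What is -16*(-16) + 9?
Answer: 265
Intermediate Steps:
-16*(-16) + 9 = 256 + 9 = 265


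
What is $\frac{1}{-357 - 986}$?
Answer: $- \frac{1}{1343} \approx -0.0007446$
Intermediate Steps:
$\frac{1}{-357 - 986} = \frac{1}{-1343} = - \frac{1}{1343}$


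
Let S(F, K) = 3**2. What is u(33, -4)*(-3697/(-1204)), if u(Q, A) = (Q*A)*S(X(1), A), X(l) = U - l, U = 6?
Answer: -1098009/301 ≈ -3647.9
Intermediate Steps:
X(l) = 6 - l
S(F, K) = 9
u(Q, A) = 9*A*Q (u(Q, A) = (Q*A)*9 = (A*Q)*9 = 9*A*Q)
u(33, -4)*(-3697/(-1204)) = (9*(-4)*33)*(-3697/(-1204)) = -(-4392036)*(-1)/1204 = -1188*3697/1204 = -1098009/301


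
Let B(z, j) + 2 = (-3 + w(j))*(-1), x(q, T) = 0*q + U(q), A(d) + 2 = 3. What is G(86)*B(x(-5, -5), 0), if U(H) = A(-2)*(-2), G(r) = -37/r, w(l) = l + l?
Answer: -37/86 ≈ -0.43023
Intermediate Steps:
w(l) = 2*l
A(d) = 1 (A(d) = -2 + 3 = 1)
U(H) = -2 (U(H) = 1*(-2) = -2)
x(q, T) = -2 (x(q, T) = 0*q - 2 = 0 - 2 = -2)
B(z, j) = 1 - 2*j (B(z, j) = -2 + (-3 + 2*j)*(-1) = -2 + (3 - 2*j) = 1 - 2*j)
G(86)*B(x(-5, -5), 0) = (-37/86)*(1 - 2*0) = (-37*1/86)*(1 + 0) = -37/86*1 = -37/86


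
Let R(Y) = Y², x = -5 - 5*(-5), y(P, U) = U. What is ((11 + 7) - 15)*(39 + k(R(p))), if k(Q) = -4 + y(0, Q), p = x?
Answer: 1305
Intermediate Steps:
x = 20 (x = -5 + 25 = 20)
p = 20
k(Q) = -4 + Q
((11 + 7) - 15)*(39 + k(R(p))) = ((11 + 7) - 15)*(39 + (-4 + 20²)) = (18 - 15)*(39 + (-4 + 400)) = 3*(39 + 396) = 3*435 = 1305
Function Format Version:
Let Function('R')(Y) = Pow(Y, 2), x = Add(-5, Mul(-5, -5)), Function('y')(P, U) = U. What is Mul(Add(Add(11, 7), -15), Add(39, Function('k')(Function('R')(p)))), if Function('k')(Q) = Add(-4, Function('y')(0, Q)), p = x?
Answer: 1305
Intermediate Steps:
x = 20 (x = Add(-5, 25) = 20)
p = 20
Function('k')(Q) = Add(-4, Q)
Mul(Add(Add(11, 7), -15), Add(39, Function('k')(Function('R')(p)))) = Mul(Add(Add(11, 7), -15), Add(39, Add(-4, Pow(20, 2)))) = Mul(Add(18, -15), Add(39, Add(-4, 400))) = Mul(3, Add(39, 396)) = Mul(3, 435) = 1305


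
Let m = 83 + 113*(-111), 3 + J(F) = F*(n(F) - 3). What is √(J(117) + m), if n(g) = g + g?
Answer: 2*√3641 ≈ 120.68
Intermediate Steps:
n(g) = 2*g
J(F) = -3 + F*(-3 + 2*F) (J(F) = -3 + F*(2*F - 3) = -3 + F*(-3 + 2*F))
m = -12460 (m = 83 - 12543 = -12460)
√(J(117) + m) = √((-3 - 3*117 + 2*117²) - 12460) = √((-3 - 351 + 2*13689) - 12460) = √((-3 - 351 + 27378) - 12460) = √(27024 - 12460) = √14564 = 2*√3641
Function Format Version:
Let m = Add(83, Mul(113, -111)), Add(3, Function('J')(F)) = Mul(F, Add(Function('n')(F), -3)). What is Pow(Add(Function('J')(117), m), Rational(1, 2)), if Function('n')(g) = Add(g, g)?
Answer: Mul(2, Pow(3641, Rational(1, 2))) ≈ 120.68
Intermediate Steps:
Function('n')(g) = Mul(2, g)
Function('J')(F) = Add(-3, Mul(F, Add(-3, Mul(2, F)))) (Function('J')(F) = Add(-3, Mul(F, Add(Mul(2, F), -3))) = Add(-3, Mul(F, Add(-3, Mul(2, F)))))
m = -12460 (m = Add(83, -12543) = -12460)
Pow(Add(Function('J')(117), m), Rational(1, 2)) = Pow(Add(Add(-3, Mul(-3, 117), Mul(2, Pow(117, 2))), -12460), Rational(1, 2)) = Pow(Add(Add(-3, -351, Mul(2, 13689)), -12460), Rational(1, 2)) = Pow(Add(Add(-3, -351, 27378), -12460), Rational(1, 2)) = Pow(Add(27024, -12460), Rational(1, 2)) = Pow(14564, Rational(1, 2)) = Mul(2, Pow(3641, Rational(1, 2)))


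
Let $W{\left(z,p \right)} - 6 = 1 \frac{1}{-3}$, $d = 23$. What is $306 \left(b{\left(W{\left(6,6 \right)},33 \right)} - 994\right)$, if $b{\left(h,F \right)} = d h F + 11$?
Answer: $1015308$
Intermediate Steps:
$W{\left(z,p \right)} = \frac{17}{3}$ ($W{\left(z,p \right)} = 6 + 1 \frac{1}{-3} = 6 + 1 \left(- \frac{1}{3}\right) = 6 - \frac{1}{3} = \frac{17}{3}$)
$b{\left(h,F \right)} = 11 + 23 F h$ ($b{\left(h,F \right)} = 23 h F + 11 = 23 F h + 11 = 11 + 23 F h$)
$306 \left(b{\left(W{\left(6,6 \right)},33 \right)} - 994\right) = 306 \left(\left(11 + 23 \cdot 33 \cdot \frac{17}{3}\right) - 994\right) = 306 \left(\left(11 + 4301\right) - 994\right) = 306 \left(4312 - 994\right) = 306 \cdot 3318 = 1015308$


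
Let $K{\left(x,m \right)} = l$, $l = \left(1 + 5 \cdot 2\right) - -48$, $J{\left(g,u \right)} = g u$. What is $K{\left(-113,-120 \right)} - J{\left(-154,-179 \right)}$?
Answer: $-27507$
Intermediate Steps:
$l = 59$ ($l = \left(1 + 10\right) + 48 = 11 + 48 = 59$)
$K{\left(x,m \right)} = 59$
$K{\left(-113,-120 \right)} - J{\left(-154,-179 \right)} = 59 - \left(-154\right) \left(-179\right) = 59 - 27566 = -27507$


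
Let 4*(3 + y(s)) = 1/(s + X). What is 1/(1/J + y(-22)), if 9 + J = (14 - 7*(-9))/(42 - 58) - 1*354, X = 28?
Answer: -141240/418219 ≈ -0.33772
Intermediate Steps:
y(s) = -3 + 1/(4*(28 + s)) (y(s) = -3 + 1/(4*(s + 28)) = -3 + 1/(4*(28 + s)))
J = -5885/16 (J = -9 + ((14 - 7*(-9))/(42 - 58) - 1*354) = -9 + ((14 + 63)/(-16) - 354) = -9 + (77*(-1/16) - 354) = -9 + (-77/16 - 354) = -9 - 5741/16 = -5885/16 ≈ -367.81)
1/(1/J + y(-22)) = 1/(1/(-5885/16) + (-335 - 12*(-22))/(4*(28 - 22))) = 1/(-16/5885 + (¼)*(-335 + 264)/6) = 1/(-16/5885 + (¼)*(⅙)*(-71)) = 1/(-16/5885 - 71/24) = 1/(-418219/141240) = -141240/418219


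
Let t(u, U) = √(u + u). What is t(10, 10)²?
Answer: 20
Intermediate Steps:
t(u, U) = √2*√u (t(u, U) = √(2*u) = √2*√u)
t(10, 10)² = (√2*√10)² = (2*√5)² = 20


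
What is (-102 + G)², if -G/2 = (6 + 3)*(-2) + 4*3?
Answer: 8100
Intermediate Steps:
G = 12 (G = -2*((6 + 3)*(-2) + 4*3) = -2*(9*(-2) + 12) = -2*(-18 + 12) = -2*(-6) = 12)
(-102 + G)² = (-102 + 12)² = (-90)² = 8100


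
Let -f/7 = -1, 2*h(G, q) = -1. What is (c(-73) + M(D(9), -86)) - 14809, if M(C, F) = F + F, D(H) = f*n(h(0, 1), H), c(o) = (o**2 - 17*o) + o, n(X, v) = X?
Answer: -8484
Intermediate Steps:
h(G, q) = -1/2 (h(G, q) = (1/2)*(-1) = -1/2)
f = 7 (f = -7*(-1) = 7)
c(o) = o**2 - 16*o
D(H) = -7/2 (D(H) = 7*(-1/2) = -7/2)
M(C, F) = 2*F
(c(-73) + M(D(9), -86)) - 14809 = (-73*(-16 - 73) + 2*(-86)) - 14809 = (-73*(-89) - 172) - 14809 = (6497 - 172) - 14809 = 6325 - 14809 = -8484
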